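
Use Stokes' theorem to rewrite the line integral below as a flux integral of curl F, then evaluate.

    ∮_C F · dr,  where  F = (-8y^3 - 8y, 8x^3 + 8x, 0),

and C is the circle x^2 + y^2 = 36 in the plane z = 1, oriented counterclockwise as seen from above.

Let S be the flat disk x^2 + y^2 ≤ 36 in the plane z = 1, with upward unit normal n̂ = ẑ. By Stokes' theorem,

    ∮_C F · dr = ∬_S (∇ × F) · n̂ dS = ∬_D (curl F)_z dA,

where D is the disk x^2 + y^2 ≤ 36.

Compute the curl of F = (-8y^3 - 8y, 8x^3 + 8x, 0):
    (∇ × F)_x = ∂F_z/∂y - ∂F_y/∂z = 0,
    (∇ × F)_y = ∂F_x/∂z - ∂F_z/∂x = 0,
    (∇ × F)_z = ∂F_y/∂x - ∂F_x/∂y = 24x^2 + 24y^2 + 16.

On z = 1, (curl F)_z = 24x^2 + 24y^2 + 16.

Convert to polar (x = r cos θ, y = r sin θ, dA = r dr dθ); the integrand becomes 24r^2 + 16, so

    ∬_D (curl F)_z dA = ∫_0^{2π} ∫_0^{6} (24r^2 + 16) · r dr dθ.

Inner (r from 0 to 6): 8064.
Outer (θ from 0 to 2π): 16128π.

Therefore ∮_C F · dr = 16128π.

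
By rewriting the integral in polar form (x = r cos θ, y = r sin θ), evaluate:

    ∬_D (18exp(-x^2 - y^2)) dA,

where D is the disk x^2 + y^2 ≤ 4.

The region D is 0 ≤ r ≤ 2, 0 ≤ θ ≤ 2π in polar coordinates, where x = r cos(θ), y = r sin(θ), and dA = r dr dθ.

Under the substitution, the integrand becomes 18exp(-r^2), so

    ∬_D (18exp(-x^2 - y^2)) dA = ∫_{0}^{2π} ∫_{0}^{2} (18exp(-r^2)) · r dr dθ.

Inner integral (in r): ∫_{0}^{2} (18exp(-r^2)) · r dr = 9 - 9exp(-4).

Outer integral (in θ): ∫_{0}^{2π} (9 - 9exp(-4)) dθ = -18π exp(-4) + 18π.

Therefore ∬_D (18exp(-x^2 - y^2)) dA = -18π exp(-4) + 18π.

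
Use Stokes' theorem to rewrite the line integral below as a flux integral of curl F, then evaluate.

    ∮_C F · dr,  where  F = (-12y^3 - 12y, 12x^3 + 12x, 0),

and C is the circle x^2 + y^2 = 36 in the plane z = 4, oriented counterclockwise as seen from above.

Let S be the flat disk x^2 + y^2 ≤ 36 in the plane z = 4, with upward unit normal n̂ = ẑ. By Stokes' theorem,

    ∮_C F · dr = ∬_S (∇ × F) · n̂ dS = ∬_D (curl F)_z dA,

where D is the disk x^2 + y^2 ≤ 36.

Compute the curl of F = (-12y^3 - 12y, 12x^3 + 12x, 0):
    (∇ × F)_x = ∂F_z/∂y - ∂F_y/∂z = 0,
    (∇ × F)_y = ∂F_x/∂z - ∂F_z/∂x = 0,
    (∇ × F)_z = ∂F_y/∂x - ∂F_x/∂y = 36x^2 + 36y^2 + 24.

On z = 4, (curl F)_z = 36x^2 + 36y^2 + 24.

Convert to polar (x = r cos θ, y = r sin θ, dA = r dr dθ); the integrand becomes 36r^2 + 24, so

    ∬_D (curl F)_z dA = ∫_0^{2π} ∫_0^{6} (36r^2 + 24) · r dr dθ.

Inner (r from 0 to 6): 12096.
Outer (θ from 0 to 2π): 24192π.

Therefore ∮_C F · dr = 24192π.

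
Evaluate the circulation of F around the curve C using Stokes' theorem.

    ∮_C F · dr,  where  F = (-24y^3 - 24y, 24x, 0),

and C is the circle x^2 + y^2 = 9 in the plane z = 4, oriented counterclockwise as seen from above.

Let S be the flat disk x^2 + y^2 ≤ 9 in the plane z = 4, with upward unit normal n̂ = ẑ. By Stokes' theorem,

    ∮_C F · dr = ∬_S (∇ × F) · n̂ dS = ∬_D (curl F)_z dA,

where D is the disk x^2 + y^2 ≤ 9.

Compute the curl of F = (-24y^3 - 24y, 24x, 0):
    (∇ × F)_x = ∂F_z/∂y - ∂F_y/∂z = 0,
    (∇ × F)_y = ∂F_x/∂z - ∂F_z/∂x = 0,
    (∇ × F)_z = ∂F_y/∂x - ∂F_x/∂y = 72y^2 + 48.

On z = 4, (curl F)_z = 72y^2 + 48.

Convert to polar (x = r cos θ, y = r sin θ, dA = r dr dθ); the integrand becomes 72r^2sin(θ)^2 + 48, so

    ∬_D (curl F)_z dA = ∫_0^{2π} ∫_0^{3} (72r^2sin(θ)^2 + 48) · r dr dθ.

Inner (r from 0 to 3): 1458sin(θ)^2 + 216.
Outer (θ from 0 to 2π): 1890π.

Therefore ∮_C F · dr = 1890π.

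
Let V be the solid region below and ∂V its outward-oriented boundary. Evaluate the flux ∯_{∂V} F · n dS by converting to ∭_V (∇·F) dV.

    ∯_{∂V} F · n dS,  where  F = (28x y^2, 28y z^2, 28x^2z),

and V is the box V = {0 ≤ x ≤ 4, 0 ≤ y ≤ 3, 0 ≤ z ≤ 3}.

By the divergence theorem,

    ∯_{∂V} F · n dS = ∭_V (∇ · F) dV.

Compute the divergence:
    ∇ · F = ∂F_x/∂x + ∂F_y/∂y + ∂F_z/∂z = 28y^2 + 28z^2 + 28x^2 = 28x^2 + 28y^2 + 28z^2.

V is a rectangular box, so dV = dx dy dz with 0 ≤ x ≤ 4, 0 ≤ y ≤ 3, 0 ≤ z ≤ 3.

Integrate (28x^2 + 28y^2 + 28z^2) over V as an iterated integral:

    ∭_V (∇·F) dV = ∫_0^{4} ∫_0^{3} ∫_0^{3} (28x^2 + 28y^2 + 28z^2) dz dy dx.

Inner (z from 0 to 3): 84x^2 + 84y^2 + 252.
Middle (y from 0 to 3): 252x^2 + 1512.
Outer (x from 0 to 4): 11424.

Therefore ∯_{∂V} F · n dS = 11424.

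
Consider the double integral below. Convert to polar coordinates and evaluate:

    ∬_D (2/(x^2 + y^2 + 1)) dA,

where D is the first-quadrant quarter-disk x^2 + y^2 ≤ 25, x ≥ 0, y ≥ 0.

The region D is 0 ≤ r ≤ 5, 0 ≤ θ ≤ π/2 in polar coordinates, where x = r cos(θ), y = r sin(θ), and dA = r dr dθ.

Under the substitution, the integrand becomes 2/(r^2 + 1), so

    ∬_D (2/(x^2 + y^2 + 1)) dA = ∫_{0}^{π/2} ∫_{0}^{5} (2/(r^2 + 1)) · r dr dθ.

Inner integral (in r): ∫_{0}^{5} (2/(r^2 + 1)) · r dr = log(26).

Outer integral (in θ): ∫_{0}^{π/2} (log(26)) dθ = π log(26)/2.

Therefore ∬_D (2/(x^2 + y^2 + 1)) dA = π log(26)/2.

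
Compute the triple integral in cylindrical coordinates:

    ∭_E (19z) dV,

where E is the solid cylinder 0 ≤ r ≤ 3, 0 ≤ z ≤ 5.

In cylindrical coordinates, x = r cos(θ), y = r sin(θ), z = z, and dV = r dr dθ dz.

The integrand becomes 19z, so

    ∭_E (19z) dV = ∫_{0}^{2π} ∫_{0}^{3} ∫_{0}^{5} (19z) · r dz dr dθ.

Inner (z): 475r/2.
Middle (r from 0 to 3): 4275/4.
Outer (θ): 4275π/2.

Therefore the triple integral equals 4275π/2.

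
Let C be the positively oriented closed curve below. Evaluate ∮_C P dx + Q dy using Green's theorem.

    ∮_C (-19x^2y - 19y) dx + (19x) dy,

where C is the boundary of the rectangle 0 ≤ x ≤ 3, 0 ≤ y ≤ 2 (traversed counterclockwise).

Green's theorem converts the closed line integral into a double integral over the enclosed region D:

    ∮_C P dx + Q dy = ∬_D (∂Q/∂x - ∂P/∂y) dA.

Here P = -19x^2y - 19y, Q = 19x, so

    ∂Q/∂x = 19,    ∂P/∂y = -19x^2 - 19,
    ∂Q/∂x - ∂P/∂y = 19x^2 + 38.

D is the region 0 ≤ x ≤ 3, 0 ≤ y ≤ 2. Evaluating the double integral:

    ∬_D (19x^2 + 38) dA = ∫_0^{3} ∫_0^{2} (19x^2 + 38) dy dx.

Inner (y from 0 to 2): 38x^2 + 76.
Outer (x from 0 to 3): 570.

Therefore ∮_C P dx + Q dy = 570.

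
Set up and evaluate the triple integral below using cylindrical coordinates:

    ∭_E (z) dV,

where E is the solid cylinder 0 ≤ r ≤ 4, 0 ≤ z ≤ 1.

In cylindrical coordinates, x = r cos(θ), y = r sin(θ), z = z, and dV = r dr dθ dz.

The integrand becomes z, so

    ∭_E (z) dV = ∫_{0}^{2π} ∫_{0}^{4} ∫_{0}^{1} (z) · r dz dr dθ.

Inner (z): r/2.
Middle (r from 0 to 4): 4.
Outer (θ): 8π.

Therefore the triple integral equals 8π.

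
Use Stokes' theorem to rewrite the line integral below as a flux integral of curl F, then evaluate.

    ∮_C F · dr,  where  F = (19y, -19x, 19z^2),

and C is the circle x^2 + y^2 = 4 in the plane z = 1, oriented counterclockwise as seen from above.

Let S be the flat disk x^2 + y^2 ≤ 4 in the plane z = 1, with upward unit normal n̂ = ẑ. By Stokes' theorem,

    ∮_C F · dr = ∬_S (∇ × F) · n̂ dS = ∬_D (curl F)_z dA,

where D is the disk x^2 + y^2 ≤ 4.

Compute the curl of F = (19y, -19x, 19z^2):
    (∇ × F)_x = ∂F_z/∂y - ∂F_y/∂z = 0,
    (∇ × F)_y = ∂F_x/∂z - ∂F_z/∂x = 0,
    (∇ × F)_z = ∂F_y/∂x - ∂F_x/∂y = -38.

On z = 1, (curl F)_z = -38.

Convert to polar (x = r cos θ, y = r sin θ, dA = r dr dθ); the integrand becomes -38, so

    ∬_D (curl F)_z dA = ∫_0^{2π} ∫_0^{2} (-38) · r dr dθ.

Inner (r from 0 to 2): -76.
Outer (θ from 0 to 2π): -152π.

Therefore ∮_C F · dr = -152π.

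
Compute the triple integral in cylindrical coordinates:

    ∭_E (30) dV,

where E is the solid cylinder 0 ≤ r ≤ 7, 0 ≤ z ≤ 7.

In cylindrical coordinates, x = r cos(θ), y = r sin(θ), z = z, and dV = r dr dθ dz.

The integrand becomes 30, so

    ∭_E (30) dV = ∫_{0}^{2π} ∫_{0}^{7} ∫_{0}^{7} (30) · r dz dr dθ.

Inner (z): 210r.
Middle (r from 0 to 7): 5145.
Outer (θ): 10290π.

Therefore the triple integral equals 10290π.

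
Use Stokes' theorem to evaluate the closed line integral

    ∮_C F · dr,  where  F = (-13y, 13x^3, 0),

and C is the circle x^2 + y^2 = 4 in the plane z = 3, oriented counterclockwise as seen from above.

Let S be the flat disk x^2 + y^2 ≤ 4 in the plane z = 3, with upward unit normal n̂ = ẑ. By Stokes' theorem,

    ∮_C F · dr = ∬_S (∇ × F) · n̂ dS = ∬_D (curl F)_z dA,

where D is the disk x^2 + y^2 ≤ 4.

Compute the curl of F = (-13y, 13x^3, 0):
    (∇ × F)_x = ∂F_z/∂y - ∂F_y/∂z = 0,
    (∇ × F)_y = ∂F_x/∂z - ∂F_z/∂x = 0,
    (∇ × F)_z = ∂F_y/∂x - ∂F_x/∂y = 39x^2 + 13.

On z = 3, (curl F)_z = 39x^2 + 13.

Convert to polar (x = r cos θ, y = r sin θ, dA = r dr dθ); the integrand becomes 39r^2cos(θ)^2 + 13, so

    ∬_D (curl F)_z dA = ∫_0^{2π} ∫_0^{2} (39r^2cos(θ)^2 + 13) · r dr dθ.

Inner (r from 0 to 2): 156cos(θ)^2 + 26.
Outer (θ from 0 to 2π): 208π.

Therefore ∮_C F · dr = 208π.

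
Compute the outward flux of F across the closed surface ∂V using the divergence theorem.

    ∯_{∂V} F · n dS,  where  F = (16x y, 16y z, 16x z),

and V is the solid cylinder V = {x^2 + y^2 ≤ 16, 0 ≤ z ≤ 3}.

By the divergence theorem,

    ∯_{∂V} F · n dS = ∭_V (∇ · F) dV.

Compute the divergence:
    ∇ · F = ∂F_x/∂x + ∂F_y/∂y + ∂F_z/∂z = 16y + 16z + 16x = 16x + 16y + 16z.

In cylindrical coordinates, x = r cos(θ), y = r sin(θ), z = z, dV = r dr dθ dz, with 0 ≤ r ≤ 4, 0 ≤ θ ≤ 2π, 0 ≤ z ≤ 3.

The integrand, after substitution and multiplying by the volume element, becomes (16sqrt(2)r sin(θ + π/4) + 16z) · r, so

    ∭_V (∇·F) dV = ∫_0^{2π} ∫_0^{4} ∫_0^{3} (16sqrt(2)r sin(θ + π/4) + 16z) · r dz dr dθ.

Inner (z from 0 to 3): 24r (2sqrt(2)r sin(θ + π/4) + 3).
Middle (r from 0 to 4): 1024sqrt(2)sin(θ + π/4) + 576.
Outer (θ from 0 to 2π): 1152π.

Therefore ∯_{∂V} F · n dS = 1152π.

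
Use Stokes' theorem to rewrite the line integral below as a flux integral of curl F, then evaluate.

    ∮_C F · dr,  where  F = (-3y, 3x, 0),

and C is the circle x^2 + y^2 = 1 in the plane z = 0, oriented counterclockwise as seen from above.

Let S be the flat disk x^2 + y^2 ≤ 1 in the plane z = 0, with upward unit normal n̂ = ẑ. By Stokes' theorem,

    ∮_C F · dr = ∬_S (∇ × F) · n̂ dS = ∬_D (curl F)_z dA,

where D is the disk x^2 + y^2 ≤ 1.

Compute the curl of F = (-3y, 3x, 0):
    (∇ × F)_x = ∂F_z/∂y - ∂F_y/∂z = 0,
    (∇ × F)_y = ∂F_x/∂z - ∂F_z/∂x = 0,
    (∇ × F)_z = ∂F_y/∂x - ∂F_x/∂y = 6.

On z = 0, (curl F)_z = 6.

Convert to polar (x = r cos θ, y = r sin θ, dA = r dr dθ); the integrand becomes 6, so

    ∬_D (curl F)_z dA = ∫_0^{2π} ∫_0^{1} (6) · r dr dθ.

Inner (r from 0 to 1): 3.
Outer (θ from 0 to 2π): 6π.

Therefore ∮_C F · dr = 6π.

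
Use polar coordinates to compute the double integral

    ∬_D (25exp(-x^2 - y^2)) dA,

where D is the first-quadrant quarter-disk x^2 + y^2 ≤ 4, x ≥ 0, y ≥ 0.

The region D is 0 ≤ r ≤ 2, 0 ≤ θ ≤ π/2 in polar coordinates, where x = r cos(θ), y = r sin(θ), and dA = r dr dθ.

Under the substitution, the integrand becomes 25exp(-r^2), so

    ∬_D (25exp(-x^2 - y^2)) dA = ∫_{0}^{π/2} ∫_{0}^{2} (25exp(-r^2)) · r dr dθ.

Inner integral (in r): ∫_{0}^{2} (25exp(-r^2)) · r dr = 25/2 - 25exp(-4)/2.

Outer integral (in θ): ∫_{0}^{π/2} (25/2 - 25exp(-4)/2) dθ = -25π (1 - exp(4))exp(-4)/4.

Therefore ∬_D (25exp(-x^2 - y^2)) dA = -25π (1 - exp(4))exp(-4)/4.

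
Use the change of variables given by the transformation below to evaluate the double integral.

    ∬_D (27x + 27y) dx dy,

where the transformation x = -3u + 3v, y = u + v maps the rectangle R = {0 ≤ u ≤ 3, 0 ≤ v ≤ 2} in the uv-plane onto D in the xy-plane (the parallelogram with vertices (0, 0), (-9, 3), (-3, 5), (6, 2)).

Compute the Jacobian determinant of (x, y) with respect to (u, v):

    ∂(x,y)/∂(u,v) = | -3  3 | = (-3)(1) - (3)(1) = -6.
                   | 1  1 |

Its absolute value is |J| = 6 (the area scaling factor).

Substituting x = -3u + 3v, y = u + v into the integrand,

    27x + 27y → -54u + 108v,

so the integral becomes

    ∬_R (-54u + 108v) · |J| du dv = ∫_0^3 ∫_0^2 (-324u + 648v) dv du.

Inner (v): 1296 - 648u.
Outer (u): 972.

Therefore ∬_D (27x + 27y) dx dy = 972.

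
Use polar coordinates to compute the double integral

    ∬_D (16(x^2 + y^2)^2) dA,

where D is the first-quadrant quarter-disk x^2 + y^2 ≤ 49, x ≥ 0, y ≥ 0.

The region D is 0 ≤ r ≤ 7, 0 ≤ θ ≤ π/2 in polar coordinates, where x = r cos(θ), y = r sin(θ), and dA = r dr dθ.

Under the substitution, the integrand becomes 16r^4, so

    ∬_D (16(x^2 + y^2)^2) dA = ∫_{0}^{π/2} ∫_{0}^{7} (16r^4) · r dr dθ.

Inner integral (in r): ∫_{0}^{7} (16r^4) · r dr = 941192/3.

Outer integral (in θ): ∫_{0}^{π/2} (941192/3) dθ = 470596π/3.

Therefore ∬_D (16(x^2 + y^2)^2) dA = 470596π/3.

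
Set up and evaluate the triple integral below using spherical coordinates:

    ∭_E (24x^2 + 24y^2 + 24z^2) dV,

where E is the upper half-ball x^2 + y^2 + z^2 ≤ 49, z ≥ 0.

In spherical coordinates, x = ρ sin(φ) cos(θ), y = ρ sin(φ) sin(θ), z = ρ cos(φ), and dV = ρ^2 sin(φ) dρ dφ dθ.

The integrand becomes 24ρ^2, so

    ∭_E (24x^2 + 24y^2 + 24z^2) dV = ∫_{0}^{2π} ∫_{0}^{π/2} ∫_{0}^{7} (24ρ^2) · ρ^2 sin(φ) dρ dφ dθ.

Inner (ρ): 403368sin(φ)/5.
Middle (φ): 403368/5.
Outer (θ): 806736π/5.

Therefore the triple integral equals 806736π/5.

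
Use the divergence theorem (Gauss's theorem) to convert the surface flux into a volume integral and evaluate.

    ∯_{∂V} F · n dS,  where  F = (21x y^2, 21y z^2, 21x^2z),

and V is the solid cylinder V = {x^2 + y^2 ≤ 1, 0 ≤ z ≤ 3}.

By the divergence theorem,

    ∯_{∂V} F · n dS = ∭_V (∇ · F) dV.

Compute the divergence:
    ∇ · F = ∂F_x/∂x + ∂F_y/∂y + ∂F_z/∂z = 21y^2 + 21z^2 + 21x^2 = 21x^2 + 21y^2 + 21z^2.

In cylindrical coordinates, x = r cos(θ), y = r sin(θ), z = z, dV = r dr dθ dz, with 0 ≤ r ≤ 1, 0 ≤ θ ≤ 2π, 0 ≤ z ≤ 3.

The integrand, after substitution and multiplying by the volume element, becomes (21r^2 + 21z^2) · r, so

    ∭_V (∇·F) dV = ∫_0^{2π} ∫_0^{1} ∫_0^{3} (21r^2 + 21z^2) · r dz dr dθ.

Inner (z from 0 to 3): 63r (r^2 + 3).
Middle (r from 0 to 1): 441/4.
Outer (θ from 0 to 2π): 441π/2.

Therefore ∯_{∂V} F · n dS = 441π/2.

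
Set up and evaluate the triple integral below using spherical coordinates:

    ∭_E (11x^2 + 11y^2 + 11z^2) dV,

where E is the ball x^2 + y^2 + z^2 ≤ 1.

In spherical coordinates, x = ρ sin(φ) cos(θ), y = ρ sin(φ) sin(θ), z = ρ cos(φ), and dV = ρ^2 sin(φ) dρ dφ dθ.

The integrand becomes 11ρ^2, so

    ∭_E (11x^2 + 11y^2 + 11z^2) dV = ∫_{0}^{2π} ∫_{0}^{π} ∫_{0}^{1} (11ρ^2) · ρ^2 sin(φ) dρ dφ dθ.

Inner (ρ): 11sin(φ)/5.
Middle (φ): 22/5.
Outer (θ): 44π/5.

Therefore the triple integral equals 44π/5.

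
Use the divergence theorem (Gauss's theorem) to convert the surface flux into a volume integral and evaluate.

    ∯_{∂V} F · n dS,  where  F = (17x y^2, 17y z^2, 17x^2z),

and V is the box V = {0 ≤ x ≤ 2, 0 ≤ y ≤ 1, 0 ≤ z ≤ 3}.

By the divergence theorem,

    ∯_{∂V} F · n dS = ∭_V (∇ · F) dV.

Compute the divergence:
    ∇ · F = ∂F_x/∂x + ∂F_y/∂y + ∂F_z/∂z = 17y^2 + 17z^2 + 17x^2 = 17x^2 + 17y^2 + 17z^2.

V is a rectangular box, so dV = dx dy dz with 0 ≤ x ≤ 2, 0 ≤ y ≤ 1, 0 ≤ z ≤ 3.

Integrate (17x^2 + 17y^2 + 17z^2) over V as an iterated integral:

    ∭_V (∇·F) dV = ∫_0^{2} ∫_0^{1} ∫_0^{3} (17x^2 + 17y^2 + 17z^2) dz dy dx.

Inner (z from 0 to 3): 51x^2 + 51y^2 + 153.
Middle (y from 0 to 1): 51x^2 + 170.
Outer (x from 0 to 2): 476.

Therefore ∯_{∂V} F · n dS = 476.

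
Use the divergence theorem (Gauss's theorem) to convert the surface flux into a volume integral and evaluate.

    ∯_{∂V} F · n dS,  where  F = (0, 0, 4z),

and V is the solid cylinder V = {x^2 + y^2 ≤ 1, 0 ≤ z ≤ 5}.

By the divergence theorem,

    ∯_{∂V} F · n dS = ∭_V (∇ · F) dV.

Compute the divergence:
    ∇ · F = ∂F_x/∂x + ∂F_y/∂y + ∂F_z/∂z = 0 + 0 + 4 = 4.

In cylindrical coordinates, x = r cos(θ), y = r sin(θ), z = z, dV = r dr dθ dz, with 0 ≤ r ≤ 1, 0 ≤ θ ≤ 2π, 0 ≤ z ≤ 5.

The integrand, after substitution and multiplying by the volume element, becomes (4) · r, so

    ∭_V (∇·F) dV = ∫_0^{2π} ∫_0^{1} ∫_0^{5} (4) · r dz dr dθ.

Inner (z from 0 to 5): 20r.
Middle (r from 0 to 1): 10.
Outer (θ from 0 to 2π): 20π.

Therefore ∯_{∂V} F · n dS = 20π.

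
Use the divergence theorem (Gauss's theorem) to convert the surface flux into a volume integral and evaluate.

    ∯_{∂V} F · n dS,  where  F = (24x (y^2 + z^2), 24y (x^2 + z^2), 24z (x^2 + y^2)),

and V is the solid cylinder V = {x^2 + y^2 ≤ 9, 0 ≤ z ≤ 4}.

By the divergence theorem,

    ∯_{∂V} F · n dS = ∭_V (∇ · F) dV.

Compute the divergence:
    ∇ · F = ∂F_x/∂x + ∂F_y/∂y + ∂F_z/∂z = 24y^2 + 24z^2 + 24x^2 + 24z^2 + 24x^2 + 24y^2 = 48x^2 + 48y^2 + 48z^2.

In cylindrical coordinates, x = r cos(θ), y = r sin(θ), z = z, dV = r dr dθ dz, with 0 ≤ r ≤ 3, 0 ≤ θ ≤ 2π, 0 ≤ z ≤ 4.

The integrand, after substitution and multiplying by the volume element, becomes (48r^2 + 48z^2) · r, so

    ∭_V (∇·F) dV = ∫_0^{2π} ∫_0^{3} ∫_0^{4} (48r^2 + 48z^2) · r dz dr dθ.

Inner (z from 0 to 4): 192r^3 + 1024r.
Middle (r from 0 to 3): 8496.
Outer (θ from 0 to 2π): 16992π.

Therefore ∯_{∂V} F · n dS = 16992π.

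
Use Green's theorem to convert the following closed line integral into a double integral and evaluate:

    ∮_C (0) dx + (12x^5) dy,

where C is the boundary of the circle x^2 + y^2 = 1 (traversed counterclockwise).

Green's theorem converts the closed line integral into a double integral over the enclosed region D:

    ∮_C P dx + Q dy = ∬_D (∂Q/∂x - ∂P/∂y) dA.

Here P = 0, Q = 12x^5, so

    ∂Q/∂x = 60x^4,    ∂P/∂y = 0,
    ∂Q/∂x - ∂P/∂y = 60x^4.

D is the region x^2 + y^2 ≤ 1. Evaluating the double integral:

In polar coordinates (x = r cos θ, y = r sin θ, dA = r dr dθ) the integrand becomes 60r^4cos(θ)^4, so

    ∬_D (60x^4) dA = ∫_0^{2π} ∫_0^{1} (60r^4cos(θ)^4) · r dr dθ.

Inner (r from 0 to 1): 10cos(θ)^4.
Outer (θ from 0 to 2π): 15π/2.

Therefore ∮_C P dx + Q dy = 15π/2.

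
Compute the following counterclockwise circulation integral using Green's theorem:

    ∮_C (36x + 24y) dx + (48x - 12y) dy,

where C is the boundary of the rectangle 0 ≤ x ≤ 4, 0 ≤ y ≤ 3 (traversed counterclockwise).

Green's theorem converts the closed line integral into a double integral over the enclosed region D:

    ∮_C P dx + Q dy = ∬_D (∂Q/∂x - ∂P/∂y) dA.

Here P = 36x + 24y, Q = 48x - 12y, so

    ∂Q/∂x = 48,    ∂P/∂y = 24,
    ∂Q/∂x - ∂P/∂y = 24.

D is the region 0 ≤ x ≤ 4, 0 ≤ y ≤ 3. Evaluating the double integral:

    ∬_D (24) dA = ∫_0^{4} ∫_0^{3} (24) dy dx.

Inner (y from 0 to 3): 72.
Outer (x from 0 to 4): 288.

Therefore ∮_C P dx + Q dy = 288.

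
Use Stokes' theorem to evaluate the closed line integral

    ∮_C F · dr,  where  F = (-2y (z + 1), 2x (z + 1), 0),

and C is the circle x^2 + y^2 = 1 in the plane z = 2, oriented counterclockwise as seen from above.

Let S be the flat disk x^2 + y^2 ≤ 1 in the plane z = 2, with upward unit normal n̂ = ẑ. By Stokes' theorem,

    ∮_C F · dr = ∬_S (∇ × F) · n̂ dS = ∬_D (curl F)_z dA,

where D is the disk x^2 + y^2 ≤ 1.

Compute the curl of F = (-2y (z + 1), 2x (z + 1), 0):
    (∇ × F)_x = ∂F_z/∂y - ∂F_y/∂z = -2x,
    (∇ × F)_y = ∂F_x/∂z - ∂F_z/∂x = -2y,
    (∇ × F)_z = ∂F_y/∂x - ∂F_x/∂y = 4z + 4.

On z = 2, (curl F)_z = 12.

Convert to polar (x = r cos θ, y = r sin θ, dA = r dr dθ); the integrand becomes 12, so

    ∬_D (curl F)_z dA = ∫_0^{2π} ∫_0^{1} (12) · r dr dθ.

Inner (r from 0 to 1): 6.
Outer (θ from 0 to 2π): 12π.

Therefore ∮_C F · dr = 12π.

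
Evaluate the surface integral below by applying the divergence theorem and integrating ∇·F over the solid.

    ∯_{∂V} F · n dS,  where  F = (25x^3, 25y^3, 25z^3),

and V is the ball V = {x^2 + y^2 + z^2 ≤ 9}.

By the divergence theorem,

    ∯_{∂V} F · n dS = ∭_V (∇ · F) dV.

Compute the divergence:
    ∇ · F = ∂F_x/∂x + ∂F_y/∂y + ∂F_z/∂z = 75x^2 + 75y^2 + 75z^2.

In spherical coordinates, x = ρ sin(φ) cos(θ), y = ρ sin(φ) sin(θ), z = ρ cos(φ), dV = ρ^2 sin(φ) dρ dφ dθ, with 0 ≤ ρ ≤ 3, 0 ≤ φ ≤ π, 0 ≤ θ ≤ 2π.

The integrand, after substitution and multiplying by the volume element, becomes (75ρ^2) · ρ^2 sin(φ), so

    ∭_V (∇·F) dV = ∫_0^{2π} ∫_0^{π} ∫_0^{3} (75ρ^2) · ρ^2 sin(φ) dρ dφ dθ.

Inner (ρ from 0 to 3): 3645sin(φ).
Middle (φ from 0 to π): 7290.
Outer (θ from 0 to 2π): 14580π.

Therefore ∯_{∂V} F · n dS = 14580π.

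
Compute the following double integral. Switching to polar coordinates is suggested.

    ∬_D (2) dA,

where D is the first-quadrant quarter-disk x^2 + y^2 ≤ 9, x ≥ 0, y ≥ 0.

The region D is 0 ≤ r ≤ 3, 0 ≤ θ ≤ π/2 in polar coordinates, where x = r cos(θ), y = r sin(θ), and dA = r dr dθ.

Under the substitution, the integrand becomes 2, so

    ∬_D (2) dA = ∫_{0}^{π/2} ∫_{0}^{3} (2) · r dr dθ.

Inner integral (in r): ∫_{0}^{3} (2) · r dr = 9.

Outer integral (in θ): ∫_{0}^{π/2} (9) dθ = 9π/2.

Therefore ∬_D (2) dA = 9π/2.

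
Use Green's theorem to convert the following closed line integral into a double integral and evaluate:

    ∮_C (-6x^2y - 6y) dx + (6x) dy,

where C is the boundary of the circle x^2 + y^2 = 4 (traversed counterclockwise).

Green's theorem converts the closed line integral into a double integral over the enclosed region D:

    ∮_C P dx + Q dy = ∬_D (∂Q/∂x - ∂P/∂y) dA.

Here P = -6x^2y - 6y, Q = 6x, so

    ∂Q/∂x = 6,    ∂P/∂y = -6x^2 - 6,
    ∂Q/∂x - ∂P/∂y = 6x^2 + 12.

D is the region x^2 + y^2 ≤ 4. Evaluating the double integral:

In polar coordinates (x = r cos θ, y = r sin θ, dA = r dr dθ) the integrand becomes 6r^2cos(θ)^2 + 12, so

    ∬_D (6x^2 + 12) dA = ∫_0^{2π} ∫_0^{2} (6r^2cos(θ)^2 + 12) · r dr dθ.

Inner (r from 0 to 2): 24cos(θ)^2 + 24.
Outer (θ from 0 to 2π): 72π.

Therefore ∮_C P dx + Q dy = 72π.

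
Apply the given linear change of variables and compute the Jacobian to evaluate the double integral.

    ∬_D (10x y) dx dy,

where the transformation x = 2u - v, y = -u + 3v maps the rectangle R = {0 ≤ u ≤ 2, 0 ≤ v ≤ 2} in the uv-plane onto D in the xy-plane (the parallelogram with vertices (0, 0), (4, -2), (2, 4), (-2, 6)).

Compute the Jacobian determinant of (x, y) with respect to (u, v):

    ∂(x,y)/∂(u,v) = | 2  -1 | = (2)(3) - (-1)(-1) = 5.
                   | -1  3 |

Its absolute value is |J| = 5 (the area scaling factor).

Substituting x = 2u - v, y = -u + 3v into the integrand,

    10x y → -20u^2 + 70u v - 30v^2,

so the integral becomes

    ∬_R (-20u^2 + 70u v - 30v^2) · |J| du dv = ∫_0^2 ∫_0^2 (-100u^2 + 350u v - 150v^2) dv du.

Inner (v): -200u^2 + 700u - 400.
Outer (u): 200/3.

Therefore ∬_D (10x y) dx dy = 200/3.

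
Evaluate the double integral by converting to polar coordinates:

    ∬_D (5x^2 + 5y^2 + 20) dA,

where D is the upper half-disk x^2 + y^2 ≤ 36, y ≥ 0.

The region D is 0 ≤ r ≤ 6, 0 ≤ θ ≤ π in polar coordinates, where x = r cos(θ), y = r sin(θ), and dA = r dr dθ.

Under the substitution, the integrand becomes 5r^2 + 20, so

    ∬_D (5x^2 + 5y^2 + 20) dA = ∫_{0}^{π} ∫_{0}^{6} (5r^2 + 20) · r dr dθ.

Inner integral (in r): ∫_{0}^{6} (5r^2 + 20) · r dr = 1980.

Outer integral (in θ): ∫_{0}^{π} (1980) dθ = 1980π.

Therefore ∬_D (5x^2 + 5y^2 + 20) dA = 1980π.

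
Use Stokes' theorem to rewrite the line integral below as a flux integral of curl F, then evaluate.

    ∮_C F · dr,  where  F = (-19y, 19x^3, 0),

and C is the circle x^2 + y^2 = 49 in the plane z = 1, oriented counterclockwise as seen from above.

Let S be the flat disk x^2 + y^2 ≤ 49 in the plane z = 1, with upward unit normal n̂ = ẑ. By Stokes' theorem,

    ∮_C F · dr = ∬_S (∇ × F) · n̂ dS = ∬_D (curl F)_z dA,

where D is the disk x^2 + y^2 ≤ 49.

Compute the curl of F = (-19y, 19x^3, 0):
    (∇ × F)_x = ∂F_z/∂y - ∂F_y/∂z = 0,
    (∇ × F)_y = ∂F_x/∂z - ∂F_z/∂x = 0,
    (∇ × F)_z = ∂F_y/∂x - ∂F_x/∂y = 57x^2 + 19.

On z = 1, (curl F)_z = 57x^2 + 19.

Convert to polar (x = r cos θ, y = r sin θ, dA = r dr dθ); the integrand becomes 57r^2cos(θ)^2 + 19, so

    ∬_D (curl F)_z dA = ∫_0^{2π} ∫_0^{7} (57r^2cos(θ)^2 + 19) · r dr dθ.

Inner (r from 0 to 7): 136857cos(θ)^2/4 + 931/2.
Outer (θ from 0 to 2π): 140581π/4.

Therefore ∮_C F · dr = 140581π/4.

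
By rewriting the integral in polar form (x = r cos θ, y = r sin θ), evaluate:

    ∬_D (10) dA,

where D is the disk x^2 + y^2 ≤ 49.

The region D is 0 ≤ r ≤ 7, 0 ≤ θ ≤ 2π in polar coordinates, where x = r cos(θ), y = r sin(θ), and dA = r dr dθ.

Under the substitution, the integrand becomes 10, so

    ∬_D (10) dA = ∫_{0}^{2π} ∫_{0}^{7} (10) · r dr dθ.

Inner integral (in r): ∫_{0}^{7} (10) · r dr = 245.

Outer integral (in θ): ∫_{0}^{2π} (245) dθ = 490π.

Therefore ∬_D (10) dA = 490π.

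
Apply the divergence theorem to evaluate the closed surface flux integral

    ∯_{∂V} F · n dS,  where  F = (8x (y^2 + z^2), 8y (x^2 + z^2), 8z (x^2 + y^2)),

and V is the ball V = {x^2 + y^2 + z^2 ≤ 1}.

By the divergence theorem,

    ∯_{∂V} F · n dS = ∭_V (∇ · F) dV.

Compute the divergence:
    ∇ · F = ∂F_x/∂x + ∂F_y/∂y + ∂F_z/∂z = 8y^2 + 8z^2 + 8x^2 + 8z^2 + 8x^2 + 8y^2 = 16x^2 + 16y^2 + 16z^2.

In spherical coordinates, x = ρ sin(φ) cos(θ), y = ρ sin(φ) sin(θ), z = ρ cos(φ), dV = ρ^2 sin(φ) dρ dφ dθ, with 0 ≤ ρ ≤ 1, 0 ≤ φ ≤ π, 0 ≤ θ ≤ 2π.

The integrand, after substitution and multiplying by the volume element, becomes (16ρ^2) · ρ^2 sin(φ), so

    ∭_V (∇·F) dV = ∫_0^{2π} ∫_0^{π} ∫_0^{1} (16ρ^2) · ρ^2 sin(φ) dρ dφ dθ.

Inner (ρ from 0 to 1): 16sin(φ)/5.
Middle (φ from 0 to π): 32/5.
Outer (θ from 0 to 2π): 64π/5.

Therefore ∯_{∂V} F · n dS = 64π/5.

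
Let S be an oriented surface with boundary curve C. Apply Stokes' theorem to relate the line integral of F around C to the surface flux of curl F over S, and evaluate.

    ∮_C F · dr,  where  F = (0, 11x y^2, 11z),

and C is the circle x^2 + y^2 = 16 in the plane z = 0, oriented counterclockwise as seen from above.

Let S be the flat disk x^2 + y^2 ≤ 16 in the plane z = 0, with upward unit normal n̂ = ẑ. By Stokes' theorem,

    ∮_C F · dr = ∬_S (∇ × F) · n̂ dS = ∬_D (curl F)_z dA,

where D is the disk x^2 + y^2 ≤ 16.

Compute the curl of F = (0, 11x y^2, 11z):
    (∇ × F)_x = ∂F_z/∂y - ∂F_y/∂z = 0,
    (∇ × F)_y = ∂F_x/∂z - ∂F_z/∂x = 0,
    (∇ × F)_z = ∂F_y/∂x - ∂F_x/∂y = 11y^2.

On z = 0, (curl F)_z = 11y^2.

Convert to polar (x = r cos θ, y = r sin θ, dA = r dr dθ); the integrand becomes 11r^2sin(θ)^2, so

    ∬_D (curl F)_z dA = ∫_0^{2π} ∫_0^{4} (11r^2sin(θ)^2) · r dr dθ.

Inner (r from 0 to 4): 704sin(θ)^2.
Outer (θ from 0 to 2π): 704π.

Therefore ∮_C F · dr = 704π.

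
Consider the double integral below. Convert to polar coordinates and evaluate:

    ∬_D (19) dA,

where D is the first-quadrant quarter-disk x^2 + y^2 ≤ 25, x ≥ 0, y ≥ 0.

The region D is 0 ≤ r ≤ 5, 0 ≤ θ ≤ π/2 in polar coordinates, where x = r cos(θ), y = r sin(θ), and dA = r dr dθ.

Under the substitution, the integrand becomes 19, so

    ∬_D (19) dA = ∫_{0}^{π/2} ∫_{0}^{5} (19) · r dr dθ.

Inner integral (in r): ∫_{0}^{5} (19) · r dr = 475/2.

Outer integral (in θ): ∫_{0}^{π/2} (475/2) dθ = 475π/4.

Therefore ∬_D (19) dA = 475π/4.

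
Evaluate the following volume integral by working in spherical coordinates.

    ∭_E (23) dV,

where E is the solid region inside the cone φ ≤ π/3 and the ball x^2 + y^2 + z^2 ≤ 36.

In spherical coordinates, x = ρ sin(φ) cos(θ), y = ρ sin(φ) sin(θ), z = ρ cos(φ), and dV = ρ^2 sin(φ) dρ dφ dθ.

The integrand becomes 23, so

    ∭_E (23) dV = ∫_{0}^{2π} ∫_{0}^{π/3} ∫_{0}^{6} (23) · ρ^2 sin(φ) dρ dφ dθ.

Inner (ρ): 1656sin(φ).
Middle (φ): 828.
Outer (θ): 1656π.

Therefore the triple integral equals 1656π.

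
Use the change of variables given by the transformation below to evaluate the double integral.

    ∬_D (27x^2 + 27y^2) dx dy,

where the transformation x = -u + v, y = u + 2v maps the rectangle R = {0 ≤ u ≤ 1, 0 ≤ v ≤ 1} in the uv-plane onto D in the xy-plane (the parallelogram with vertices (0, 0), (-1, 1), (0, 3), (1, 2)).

Compute the Jacobian determinant of (x, y) with respect to (u, v):

    ∂(x,y)/∂(u,v) = | -1  1 | = (-1)(2) - (1)(1) = -3.
                   | 1  2 |

Its absolute value is |J| = 3 (the area scaling factor).

Substituting x = -u + v, y = u + 2v into the integrand,

    27x^2 + 27y^2 → 54u^2 + 54u v + 135v^2,

so the integral becomes

    ∬_R (54u^2 + 54u v + 135v^2) · |J| du dv = ∫_0^1 ∫_0^1 (162u^2 + 162u v + 405v^2) dv du.

Inner (v): 162u^2 + 81u + 135.
Outer (u): 459/2.

Therefore ∬_D (27x^2 + 27y^2) dx dy = 459/2.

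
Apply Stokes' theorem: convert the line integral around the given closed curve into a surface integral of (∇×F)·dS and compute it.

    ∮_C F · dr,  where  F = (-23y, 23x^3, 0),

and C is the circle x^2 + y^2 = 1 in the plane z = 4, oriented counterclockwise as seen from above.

Let S be the flat disk x^2 + y^2 ≤ 1 in the plane z = 4, with upward unit normal n̂ = ẑ. By Stokes' theorem,

    ∮_C F · dr = ∬_S (∇ × F) · n̂ dS = ∬_D (curl F)_z dA,

where D is the disk x^2 + y^2 ≤ 1.

Compute the curl of F = (-23y, 23x^3, 0):
    (∇ × F)_x = ∂F_z/∂y - ∂F_y/∂z = 0,
    (∇ × F)_y = ∂F_x/∂z - ∂F_z/∂x = 0,
    (∇ × F)_z = ∂F_y/∂x - ∂F_x/∂y = 69x^2 + 23.

On z = 4, (curl F)_z = 69x^2 + 23.

Convert to polar (x = r cos θ, y = r sin θ, dA = r dr dθ); the integrand becomes 69r^2cos(θ)^2 + 23, so

    ∬_D (curl F)_z dA = ∫_0^{2π} ∫_0^{1} (69r^2cos(θ)^2 + 23) · r dr dθ.

Inner (r from 0 to 1): 69cos(θ)^2/4 + 23/2.
Outer (θ from 0 to 2π): 161π/4.

Therefore ∮_C F · dr = 161π/4.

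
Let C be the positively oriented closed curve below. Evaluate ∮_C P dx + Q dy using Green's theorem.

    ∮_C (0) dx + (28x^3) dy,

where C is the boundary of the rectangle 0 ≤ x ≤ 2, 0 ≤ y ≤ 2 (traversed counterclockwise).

Green's theorem converts the closed line integral into a double integral over the enclosed region D:

    ∮_C P dx + Q dy = ∬_D (∂Q/∂x - ∂P/∂y) dA.

Here P = 0, Q = 28x^3, so

    ∂Q/∂x = 84x^2,    ∂P/∂y = 0,
    ∂Q/∂x - ∂P/∂y = 84x^2.

D is the region 0 ≤ x ≤ 2, 0 ≤ y ≤ 2. Evaluating the double integral:

    ∬_D (84x^2) dA = ∫_0^{2} ∫_0^{2} (84x^2) dy dx.

Inner (y from 0 to 2): 168x^2.
Outer (x from 0 to 2): 448.

Therefore ∮_C P dx + Q dy = 448.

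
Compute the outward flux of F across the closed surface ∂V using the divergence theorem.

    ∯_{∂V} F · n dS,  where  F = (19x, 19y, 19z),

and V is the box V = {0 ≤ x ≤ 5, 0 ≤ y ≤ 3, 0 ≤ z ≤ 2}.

By the divergence theorem,

    ∯_{∂V} F · n dS = ∭_V (∇ · F) dV.

Compute the divergence:
    ∇ · F = ∂F_x/∂x + ∂F_y/∂y + ∂F_z/∂z = 19 + 19 + 19 = 57.

V is a rectangular box, so dV = dx dy dz with 0 ≤ x ≤ 5, 0 ≤ y ≤ 3, 0 ≤ z ≤ 2.

Integrate (57) over V as an iterated integral:

    ∭_V (∇·F) dV = ∫_0^{5} ∫_0^{3} ∫_0^{2} (57) dz dy dx.

Inner (z from 0 to 2): 114.
Middle (y from 0 to 3): 342.
Outer (x from 0 to 5): 1710.

Therefore ∯_{∂V} F · n dS = 1710.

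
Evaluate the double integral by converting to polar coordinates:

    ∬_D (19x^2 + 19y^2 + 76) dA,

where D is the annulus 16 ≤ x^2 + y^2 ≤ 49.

The region D is 4 ≤ r ≤ 7, 0 ≤ θ ≤ 2π in polar coordinates, where x = r cos(θ), y = r sin(θ), and dA = r dr dθ.

Under the substitution, the integrand becomes 19r^2 + 76, so

    ∬_D (19x^2 + 19y^2 + 76) dA = ∫_{0}^{2π} ∫_{4}^{7} (19r^2 + 76) · r dr dθ.

Inner integral (in r): ∫_{4}^{7} (19r^2 + 76) · r dr = 45771/4.

Outer integral (in θ): ∫_{0}^{2π} (45771/4) dθ = 45771π/2.

Therefore ∬_D (19x^2 + 19y^2 + 76) dA = 45771π/2.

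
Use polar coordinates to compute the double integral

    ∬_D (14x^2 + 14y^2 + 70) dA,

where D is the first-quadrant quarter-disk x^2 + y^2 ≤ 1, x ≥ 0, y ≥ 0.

The region D is 0 ≤ r ≤ 1, 0 ≤ θ ≤ π/2 in polar coordinates, where x = r cos(θ), y = r sin(θ), and dA = r dr dθ.

Under the substitution, the integrand becomes 14r^2 + 70, so

    ∬_D (14x^2 + 14y^2 + 70) dA = ∫_{0}^{π/2} ∫_{0}^{1} (14r^2 + 70) · r dr dθ.

Inner integral (in r): ∫_{0}^{1} (14r^2 + 70) · r dr = 77/2.

Outer integral (in θ): ∫_{0}^{π/2} (77/2) dθ = 77π/4.

Therefore ∬_D (14x^2 + 14y^2 + 70) dA = 77π/4.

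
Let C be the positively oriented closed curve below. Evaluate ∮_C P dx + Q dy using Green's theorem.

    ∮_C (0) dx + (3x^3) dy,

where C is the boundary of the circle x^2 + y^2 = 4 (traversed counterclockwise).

Green's theorem converts the closed line integral into a double integral over the enclosed region D:

    ∮_C P dx + Q dy = ∬_D (∂Q/∂x - ∂P/∂y) dA.

Here P = 0, Q = 3x^3, so

    ∂Q/∂x = 9x^2,    ∂P/∂y = 0,
    ∂Q/∂x - ∂P/∂y = 9x^2.

D is the region x^2 + y^2 ≤ 4. Evaluating the double integral:

In polar coordinates (x = r cos θ, y = r sin θ, dA = r dr dθ) the integrand becomes 9r^2cos(θ)^2, so

    ∬_D (9x^2) dA = ∫_0^{2π} ∫_0^{2} (9r^2cos(θ)^2) · r dr dθ.

Inner (r from 0 to 2): 36cos(θ)^2.
Outer (θ from 0 to 2π): 36π.

Therefore ∮_C P dx + Q dy = 36π.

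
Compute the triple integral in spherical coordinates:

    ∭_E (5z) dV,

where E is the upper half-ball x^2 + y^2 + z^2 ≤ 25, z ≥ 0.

In spherical coordinates, x = ρ sin(φ) cos(θ), y = ρ sin(φ) sin(θ), z = ρ cos(φ), and dV = ρ^2 sin(φ) dρ dφ dθ.

The integrand becomes 5ρ cos(φ), so

    ∭_E (5z) dV = ∫_{0}^{2π} ∫_{0}^{π/2} ∫_{0}^{5} (5ρ cos(φ)) · ρ^2 sin(φ) dρ dφ dθ.

Inner (ρ): 3125sin(2φ)/8.
Middle (φ): 3125/8.
Outer (θ): 3125π/4.

Therefore the triple integral equals 3125π/4.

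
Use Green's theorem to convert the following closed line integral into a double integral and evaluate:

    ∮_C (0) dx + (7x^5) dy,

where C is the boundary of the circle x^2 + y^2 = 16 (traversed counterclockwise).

Green's theorem converts the closed line integral into a double integral over the enclosed region D:

    ∮_C P dx + Q dy = ∬_D (∂Q/∂x - ∂P/∂y) dA.

Here P = 0, Q = 7x^5, so

    ∂Q/∂x = 35x^4,    ∂P/∂y = 0,
    ∂Q/∂x - ∂P/∂y = 35x^4.

D is the region x^2 + y^2 ≤ 16. Evaluating the double integral:

In polar coordinates (x = r cos θ, y = r sin θ, dA = r dr dθ) the integrand becomes 35r^4cos(θ)^4, so

    ∬_D (35x^4) dA = ∫_0^{2π} ∫_0^{4} (35r^4cos(θ)^4) · r dr dθ.

Inner (r from 0 to 4): 71680cos(θ)^4/3.
Outer (θ from 0 to 2π): 17920π.

Therefore ∮_C P dx + Q dy = 17920π.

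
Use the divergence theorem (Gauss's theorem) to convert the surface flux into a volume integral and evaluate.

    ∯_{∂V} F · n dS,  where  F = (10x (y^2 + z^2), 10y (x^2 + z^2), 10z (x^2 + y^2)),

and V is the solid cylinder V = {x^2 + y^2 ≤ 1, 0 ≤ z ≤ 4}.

By the divergence theorem,

    ∯_{∂V} F · n dS = ∭_V (∇ · F) dV.

Compute the divergence:
    ∇ · F = ∂F_x/∂x + ∂F_y/∂y + ∂F_z/∂z = 10y^2 + 10z^2 + 10x^2 + 10z^2 + 10x^2 + 10y^2 = 20x^2 + 20y^2 + 20z^2.

In cylindrical coordinates, x = r cos(θ), y = r sin(θ), z = z, dV = r dr dθ dz, with 0 ≤ r ≤ 1, 0 ≤ θ ≤ 2π, 0 ≤ z ≤ 4.

The integrand, after substitution and multiplying by the volume element, becomes (20r^2 + 20z^2) · r, so

    ∭_V (∇·F) dV = ∫_0^{2π} ∫_0^{1} ∫_0^{4} (20r^2 + 20z^2) · r dz dr dθ.

Inner (z from 0 to 4): 80r (r^2 + 16/3).
Middle (r from 0 to 1): 700/3.
Outer (θ from 0 to 2π): 1400π/3.

Therefore ∯_{∂V} F · n dS = 1400π/3.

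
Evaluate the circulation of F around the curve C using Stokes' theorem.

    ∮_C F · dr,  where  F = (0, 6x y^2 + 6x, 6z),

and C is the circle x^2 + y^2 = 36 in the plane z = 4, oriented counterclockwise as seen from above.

Let S be the flat disk x^2 + y^2 ≤ 36 in the plane z = 4, with upward unit normal n̂ = ẑ. By Stokes' theorem,

    ∮_C F · dr = ∬_S (∇ × F) · n̂ dS = ∬_D (curl F)_z dA,

where D is the disk x^2 + y^2 ≤ 36.

Compute the curl of F = (0, 6x y^2 + 6x, 6z):
    (∇ × F)_x = ∂F_z/∂y - ∂F_y/∂z = 0,
    (∇ × F)_y = ∂F_x/∂z - ∂F_z/∂x = 0,
    (∇ × F)_z = ∂F_y/∂x - ∂F_x/∂y = 6y^2 + 6.

On z = 4, (curl F)_z = 6y^2 + 6.

Convert to polar (x = r cos θ, y = r sin θ, dA = r dr dθ); the integrand becomes 6r^2sin(θ)^2 + 6, so

    ∬_D (curl F)_z dA = ∫_0^{2π} ∫_0^{6} (6r^2sin(θ)^2 + 6) · r dr dθ.

Inner (r from 0 to 6): 1944sin(θ)^2 + 108.
Outer (θ from 0 to 2π): 2160π.

Therefore ∮_C F · dr = 2160π.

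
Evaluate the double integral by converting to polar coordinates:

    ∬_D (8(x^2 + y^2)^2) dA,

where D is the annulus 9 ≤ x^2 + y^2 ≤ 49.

The region D is 3 ≤ r ≤ 7, 0 ≤ θ ≤ 2π in polar coordinates, where x = r cos(θ), y = r sin(θ), and dA = r dr dθ.

Under the substitution, the integrand becomes 8r^4, so

    ∬_D (8(x^2 + y^2)^2) dA = ∫_{0}^{2π} ∫_{3}^{7} (8r^4) · r dr dθ.

Inner integral (in r): ∫_{3}^{7} (8r^4) · r dr = 467680/3.

Outer integral (in θ): ∫_{0}^{2π} (467680/3) dθ = 935360π/3.

Therefore ∬_D (8(x^2 + y^2)^2) dA = 935360π/3.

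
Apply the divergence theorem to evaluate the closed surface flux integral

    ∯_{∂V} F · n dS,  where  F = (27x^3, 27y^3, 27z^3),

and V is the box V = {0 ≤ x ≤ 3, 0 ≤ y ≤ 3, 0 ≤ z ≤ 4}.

By the divergence theorem,

    ∯_{∂V} F · n dS = ∭_V (∇ · F) dV.

Compute the divergence:
    ∇ · F = ∂F_x/∂x + ∂F_y/∂y + ∂F_z/∂z = 81x^2 + 81y^2 + 81z^2.

V is a rectangular box, so dV = dx dy dz with 0 ≤ x ≤ 3, 0 ≤ y ≤ 3, 0 ≤ z ≤ 4.

Integrate (81x^2 + 81y^2 + 81z^2) over V as an iterated integral:

    ∭_V (∇·F) dV = ∫_0^{3} ∫_0^{3} ∫_0^{4} (81x^2 + 81y^2 + 81z^2) dz dy dx.

Inner (z from 0 to 4): 324x^2 + 324y^2 + 1728.
Middle (y from 0 to 3): 972x^2 + 8100.
Outer (x from 0 to 3): 33048.

Therefore ∯_{∂V} F · n dS = 33048.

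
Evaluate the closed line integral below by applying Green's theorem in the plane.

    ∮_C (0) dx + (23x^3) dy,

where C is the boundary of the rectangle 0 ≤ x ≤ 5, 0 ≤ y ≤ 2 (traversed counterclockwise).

Green's theorem converts the closed line integral into a double integral over the enclosed region D:

    ∮_C P dx + Q dy = ∬_D (∂Q/∂x - ∂P/∂y) dA.

Here P = 0, Q = 23x^3, so

    ∂Q/∂x = 69x^2,    ∂P/∂y = 0,
    ∂Q/∂x - ∂P/∂y = 69x^2.

D is the region 0 ≤ x ≤ 5, 0 ≤ y ≤ 2. Evaluating the double integral:

    ∬_D (69x^2) dA = ∫_0^{5} ∫_0^{2} (69x^2) dy dx.

Inner (y from 0 to 2): 138x^2.
Outer (x from 0 to 5): 5750.

Therefore ∮_C P dx + Q dy = 5750.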